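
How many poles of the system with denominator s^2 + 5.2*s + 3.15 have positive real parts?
s^2 + 5.2*s + 3.15 = (s + 4.5)(s + 0.7). Poles: -0.7, -4.5. RHP poles (Re>0): 0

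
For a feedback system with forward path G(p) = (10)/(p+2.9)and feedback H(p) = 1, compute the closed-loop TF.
Closed-loop T = G/(1+GH).
Numerator: G_num * H_den = 10.
Denominator: G_den * H_den + G_num * H_num = (p + 2.9) + (10) = p + 12.9.
T(p) = (10)/(p + 12.9)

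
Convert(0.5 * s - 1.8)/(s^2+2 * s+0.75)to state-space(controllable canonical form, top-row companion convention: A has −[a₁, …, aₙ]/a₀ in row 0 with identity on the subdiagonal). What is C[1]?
Reachable canonical form: C = numerator coefficients (right-aligned, zero-padded to length n).
num = 0.5*s - 1.8, C = [[0.5, -1.8]].
C[1] = -1.8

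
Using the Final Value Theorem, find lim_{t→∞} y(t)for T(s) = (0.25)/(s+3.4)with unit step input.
FVT: lim_{t→∞} y(t) = lim_{s→0} s*Y(s) where Y(s) = T(s)/s.
= lim_{s→0} T(s) = T(0) = num(0)/den(0) = 0.25/3.4 = 0.07353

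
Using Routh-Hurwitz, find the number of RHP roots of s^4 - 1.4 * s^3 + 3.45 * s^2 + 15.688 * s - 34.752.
Routh array:
s^4: [1, 3.45, -34.752]; s^3: [-1.4, 15.688]; s^2: [14.6557, -34.752]; s^1: [12.3683]; s^0: [-34.752]
First column: [1, -1.4, 14.6557, 12.3683, -34.752]. Sign changes = RHP roots = 3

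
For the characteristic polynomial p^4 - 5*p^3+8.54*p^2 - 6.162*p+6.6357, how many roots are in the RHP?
p^4 - 5*p^3 + 8.54*p^2 - 6.162*p + 6.6357 = (p^2 - 4.8*p + 6.57)(p^2 - 0.2*p + 1.01). Poles: 0.1 + 1j, 0.1 - 1j, 2.4 + 0.9j, 2.4 - 0.9j. RHP poles (Re>0): 4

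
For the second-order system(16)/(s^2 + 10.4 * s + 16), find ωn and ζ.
Standard form: ωn²/(s²+2ζωn·s+ωn²).
const=16=ωn² → ωn=4, s coeff=10.4=2ζωn → ζ=1.3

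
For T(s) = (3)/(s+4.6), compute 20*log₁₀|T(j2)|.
Substitute s = j*2: T(j2) = 0.54849 - 0.238474j.
|T(j2)| = sqrt(Re² + Im²) = 0.5981.
20*log₁₀(0.5981) = -4.46 dB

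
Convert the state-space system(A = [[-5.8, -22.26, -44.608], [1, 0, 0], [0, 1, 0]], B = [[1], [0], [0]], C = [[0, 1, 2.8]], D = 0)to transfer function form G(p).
G(p) = C(pI - A)⁻¹B + D.
Characteristic polynomial det(pI - A) = p^3 + 5.8*p^2 + 22.26*p + 44.608.
Numerator from C·adj(pI-A)·B + D·det(pI-A) = p + 2.8.
G(p) = (p + 2.8)/(p^3 + 5.8*p^2 + 22.26*p + 44.608)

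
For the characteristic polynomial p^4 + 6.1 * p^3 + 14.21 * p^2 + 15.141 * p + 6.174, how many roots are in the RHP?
p^4 + 6.1*p^3 + 14.21*p^2 + 15.141*p + 6.174 = (p + 2.1)(p + 1.2)(p^2 + 2.8*p + 2.45). Poles: -1.2, -1.4 + 0.7j, -1.4 - 0.7j, -2.1. RHP poles (Re>0): 0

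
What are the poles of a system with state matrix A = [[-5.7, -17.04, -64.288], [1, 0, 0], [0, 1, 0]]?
Eigenvalues solve det(λI - A) = 0.
Characteristic polynomial: λ^3 + 5.7*λ^2 + 17.04*λ + 64.288 = 0.
Factor: (λ + 4.9)(λ^2 + 0.8*λ + 13.12) = 0.
Roots: -0.4 + 3.6j, -0.4 - 3.6j, -4.9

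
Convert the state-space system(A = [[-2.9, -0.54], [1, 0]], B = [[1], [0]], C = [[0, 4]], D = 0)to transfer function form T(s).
T(s) = C(sI - A)⁻¹B + D.
Characteristic polynomial det(sI - A) = s^2 + 2.9*s + 0.54.
Numerator from C·adj(sI-A)·B + D·det(sI-A) = 4.
T(s) = (4)/(s^2 + 2.9*s + 0.54)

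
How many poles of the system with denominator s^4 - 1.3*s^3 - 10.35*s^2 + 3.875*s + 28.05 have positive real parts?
s^4 - 1.3*s^3 - 10.35*s^2 + 3.875*s + 28.05 = (s - 3.3)(s - 2)(s^2 + 4*s + 4.25). Poles: -2 + 0.5j, -2 - 0.5j, 2, 3.3. RHP poles (Re>0): 2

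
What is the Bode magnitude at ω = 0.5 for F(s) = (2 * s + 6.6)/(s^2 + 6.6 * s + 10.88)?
Substitute s = j*0.5: F(j0.5) = 0.592944 - 0.0900014j.
|F(j0.5)| = sqrt(Re² + Im²) = 0.5997.
20*log₁₀(0.5997) = -4.44 dB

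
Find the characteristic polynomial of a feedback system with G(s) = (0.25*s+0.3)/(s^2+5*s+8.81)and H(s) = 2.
Characteristic poly = G_den * H_den + G_num * H_num = (s^2 + 5*s + 8.81) + (0.5*s + 0.6) = s^2 + 5.5*s + 9.41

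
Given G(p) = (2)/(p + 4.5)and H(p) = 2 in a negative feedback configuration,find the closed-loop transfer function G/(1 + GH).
Closed-loop T = G/(1+GH).
Numerator: G_num * H_den = 2.
Denominator: G_den * H_den + G_num * H_num = (p + 4.5) + (4) = p + 8.5.
T(p) = (2)/(p + 8.5)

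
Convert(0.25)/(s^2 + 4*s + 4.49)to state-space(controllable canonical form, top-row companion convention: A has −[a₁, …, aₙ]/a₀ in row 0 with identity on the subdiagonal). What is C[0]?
Reachable canonical form: C = numerator coefficients (right-aligned, zero-padded to length n).
num = 0.25, C = [[0, 0.25]].
C[0] = 0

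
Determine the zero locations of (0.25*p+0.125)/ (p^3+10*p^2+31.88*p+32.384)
Set numerator = 0: 0.25*p + 0.125 = 0 → Zeros: -0.5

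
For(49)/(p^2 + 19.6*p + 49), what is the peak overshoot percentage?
Standard form: ωn²/(p²+2ζωn·p+ωn²) → ωn = 7, ζ = 1.4.
ζ ≥ 1, so the response is non-oscillatory: peak overshoot = 0%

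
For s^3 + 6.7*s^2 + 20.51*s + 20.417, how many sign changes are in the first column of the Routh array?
Routh array:
s^3: [1, 20.51]; s^2: [6.7, 20.417]; s^1: [17.4627]; s^0: [20.417]
First column: [1, 6.7, 17.4627, 20.417]. Sign changes = 0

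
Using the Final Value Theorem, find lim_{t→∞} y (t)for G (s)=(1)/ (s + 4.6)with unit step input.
FVT: lim_{t→∞} y(t) = lim_{s→0} s*Y(s) where Y(s) = G(s)/s.
= lim_{s→0} G(s) = G(0) = num(0)/den(0) = 1/4.6 = 0.2174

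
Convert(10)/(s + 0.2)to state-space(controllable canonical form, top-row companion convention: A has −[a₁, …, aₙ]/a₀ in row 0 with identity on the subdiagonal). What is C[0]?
Reachable canonical form: C = numerator coefficients (right-aligned, zero-padded to length n).
num = 10, C = [[10]].
C[0] = 10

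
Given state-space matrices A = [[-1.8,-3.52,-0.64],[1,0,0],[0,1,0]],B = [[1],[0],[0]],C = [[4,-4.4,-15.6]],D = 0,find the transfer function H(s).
H(s) = C(sI - A)⁻¹B + D.
Characteristic polynomial det(sI - A) = s^3 + 1.8*s^2 + 3.52*s + 0.64.
Numerator from C·adj(sI-A)·B + D·det(sI-A) = 4*s^2 - 4.4*s - 15.6.
H(s) = (4*s^2 - 4.4*s - 15.6)/(s^3 + 1.8*s^2 + 3.52*s + 0.64)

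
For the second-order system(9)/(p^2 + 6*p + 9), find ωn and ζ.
Standard form: ωn²/(p²+2ζωn·p+ωn²).
const=9=ωn² → ωn=3, p coeff=6=2ζωn → ζ=1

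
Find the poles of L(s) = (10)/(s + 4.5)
Set denominator = 0: s + 4.5 = 0 → Poles: -4.5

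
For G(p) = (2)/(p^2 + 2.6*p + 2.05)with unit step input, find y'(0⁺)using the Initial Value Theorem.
IVT: y'(0⁺) = lim_{p→∞} p²·Y(p) = lim_{p→∞} p·G(p).
deg(num) = 0, deg(den) = 2, relative degree = 2 ≥ 2, so p·G(p) → 0. Initial slope = 0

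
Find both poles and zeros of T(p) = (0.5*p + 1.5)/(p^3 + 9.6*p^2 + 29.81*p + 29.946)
Set denominator = 0: p^3 + 9.6*p^2 + 29.81*p + 29.946 = (p + 4.2)(p + 2.3)(p + 3.1) = 0 → Poles: -2.3, -3.1, -4.2
Set numerator = 0: 0.5*p + 1.5 = 0 → Zeros: -3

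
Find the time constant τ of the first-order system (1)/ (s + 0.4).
First-order system: τ = -1/pole. Pole = -0.4. τ = -1/(-0.4) = 2.5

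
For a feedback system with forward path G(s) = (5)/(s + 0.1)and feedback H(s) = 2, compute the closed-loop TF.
Closed-loop T = G/(1+GH).
Numerator: G_num * H_den = 5.
Denominator: G_den * H_den + G_num * H_num = (s + 0.1) + (10) = s + 10.1.
T(s) = (5)/(s + 10.1)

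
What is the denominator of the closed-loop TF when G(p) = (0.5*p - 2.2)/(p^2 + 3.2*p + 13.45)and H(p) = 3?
Characteristic poly = G_den * H_den + G_num * H_num = (p^2 + 3.2*p + 13.45) + (1.5*p - 6.6) = p^2 + 4.7*p + 6.85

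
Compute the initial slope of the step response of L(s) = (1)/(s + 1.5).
IVT: y'(0⁺) = lim_{s→∞} s²·Y(s) = lim_{s→∞} s·L(s).
deg(num) = 0, deg(den) = 1, relative degree = 1, so s·L(s) → (leading num)/(leading den) = 1/1 = 1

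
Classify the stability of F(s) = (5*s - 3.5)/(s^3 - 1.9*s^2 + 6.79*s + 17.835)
Denominator: s^3 - 1.9*s^2 + 6.79*s + 17.835 = (s + 1.5)(s^2 - 3.4*s + 11.89). Poles: -1.5, 1.7 + 3j, 1.7 - 3j. Unstable (2 pole(s) in RHP)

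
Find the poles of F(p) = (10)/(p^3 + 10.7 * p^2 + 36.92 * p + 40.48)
Set denominator = 0: p^3 + 10.7*p^2 + 36.92*p + 40.48 = (p + 2.3)(p + 4.4)(p + 4) = 0 → Poles: -2.3, -4, -4.4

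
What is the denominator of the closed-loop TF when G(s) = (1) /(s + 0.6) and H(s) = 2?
Characteristic poly = G_den * H_den + G_num * H_num = (s + 0.6) + (2) = s + 2.6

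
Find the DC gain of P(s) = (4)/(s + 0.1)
DC gain = P(0) = num(0)/den(0) = 4/0.1 = 40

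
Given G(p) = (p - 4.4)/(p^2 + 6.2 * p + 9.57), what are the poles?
Set denominator = 0: p^2 + 6.2*p + 9.57 = (p + 3.3)(p + 2.9) = 0 → Poles: -2.9, -3.3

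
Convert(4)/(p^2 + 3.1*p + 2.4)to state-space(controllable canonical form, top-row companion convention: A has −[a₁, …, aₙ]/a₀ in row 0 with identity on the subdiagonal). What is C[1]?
Reachable canonical form: C = numerator coefficients (right-aligned, zero-padded to length n).
num = 4, C = [[0, 4]].
C[1] = 4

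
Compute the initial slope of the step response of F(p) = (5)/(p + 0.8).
IVT: y'(0⁺) = lim_{p→∞} p²·Y(p) = lim_{p→∞} p·F(p).
deg(num) = 0, deg(den) = 1, relative degree = 1, so p·F(p) → (leading num)/(leading den) = 5/1 = 5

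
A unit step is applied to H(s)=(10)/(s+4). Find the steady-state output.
FVT: lim_{t→∞} y(t) = lim_{s→0} s*Y(s) where Y(s) = H(s)/s.
= lim_{s→0} H(s) = H(0) = num(0)/den(0) = 10/4 = 2.5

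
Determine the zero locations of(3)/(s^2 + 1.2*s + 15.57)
Numerator is a nonzero constant (3) → Zeros: none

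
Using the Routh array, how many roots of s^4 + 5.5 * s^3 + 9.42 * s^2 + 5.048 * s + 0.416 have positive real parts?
Routh array:
s^4: [1, 9.42, 0.416]; s^3: [5.5, 5.048]; s^2: [8.50218, 0.416]; s^1: [4.77889]; s^0: [0.416]
First column: [1, 5.5, 8.50218, 4.77889, 0.416]. Sign changes = RHP roots = 0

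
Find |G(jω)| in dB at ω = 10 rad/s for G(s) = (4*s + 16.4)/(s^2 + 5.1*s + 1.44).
Substitute s = j*10: G(j10) = 0.0343982 - 0.388045j.
|G(j10)| = sqrt(Re² + Im²) = 0.3896.
20*log₁₀(0.3896) = -8.19 dB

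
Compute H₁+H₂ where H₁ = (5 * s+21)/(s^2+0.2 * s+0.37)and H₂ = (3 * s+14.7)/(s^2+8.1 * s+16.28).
Parallel: H = H₁ + H₂ = (n₁·d₂ + n₂·d₁)/(d₁·d₂).
n₁·d₂ = 5*s^3 + 61.5*s^2 + 251.5*s + 341.88. n₂·d₁ = 3*s^3 + 15.3*s^2 + 4.05*s + 5.439. Sum = 8*s^3 + 76.8*s^2 + 255.55*s + 347.319. d₁·d₂ = s^4 + 8.3*s^3 + 18.27*s^2 + 6.253*s + 6.0236.
H(s) = (8*s^3 + 76.8*s^2 + 255.55*s + 347.319)/(s^4 + 8.3*s^3 + 18.27*s^2 + 6.253*s + 6.0236)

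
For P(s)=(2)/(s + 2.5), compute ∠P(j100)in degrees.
Substitute s = j*100: P(j100) = 0.000499688 - 0.0199875j.
∠P(j100) = atan2(Im, Re) = atan2(-0.0199875, 0.000499688) = -88.57°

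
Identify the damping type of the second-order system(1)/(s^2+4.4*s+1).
Standard form: ωn²/(s²+2ζωn·s+ωn²) gives ωn=1, ζ=2.2.
Overdamped (ζ = 2.2 > 1)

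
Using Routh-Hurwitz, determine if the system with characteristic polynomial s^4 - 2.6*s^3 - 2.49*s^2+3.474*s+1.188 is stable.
Routh array:
s^4: [1, -2.49, 1.188]; s^3: [-2.6, 3.474]; s^2: [-1.15385, 1.188]; s^1: [0.79704]; s^0: [1.188]
First column: [1, -2.6, -1.15385, 0.79704, 1.188]. Sign changes = 2.
No, unstable (2 RHP root(s))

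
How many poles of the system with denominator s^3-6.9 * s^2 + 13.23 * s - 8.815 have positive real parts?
s^3 - 6.9*s^2 + 13.23*s - 8.815 = (s - 4.3)(s^2 - 2.6*s + 2.05). Poles: 1.3 + 0.6j, 1.3 - 0.6j, 4.3. RHP poles (Re>0): 3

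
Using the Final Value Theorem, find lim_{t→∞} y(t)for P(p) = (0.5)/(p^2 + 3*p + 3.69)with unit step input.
FVT: lim_{t→∞} y(t) = lim_{p→0} p*Y(p) where Y(p) = P(p)/p.
= lim_{p→0} P(p) = P(0) = num(0)/den(0) = 0.5/3.69 = 0.1355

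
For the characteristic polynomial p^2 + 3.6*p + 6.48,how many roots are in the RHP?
Poles: -1.8 + 1.8j, -1.8 - 1.8j. RHP poles (Re>0): 0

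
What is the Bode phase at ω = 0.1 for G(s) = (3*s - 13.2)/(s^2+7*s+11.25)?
Substitute s = j*0.1: G(j0.1) = -1.16818 + 0.0994421j.
∠G(j0.1) = atan2(Im, Re) = atan2(0.0994421, -1.16818) = 175.13°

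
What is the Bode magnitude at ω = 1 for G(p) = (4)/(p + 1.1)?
Substitute p = j*1: G(j1) = 1.99095 - 1.80995j.
|G(j1)| = sqrt(Re² + Im²) = 2.691.
20*log₁₀(2.691) = 8.60 dB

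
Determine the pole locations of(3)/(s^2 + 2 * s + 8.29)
Set denominator = 0: s^2 + 2*s + 8.29 = 0 → Poles: -1 + 2.7j, -1 - 2.7j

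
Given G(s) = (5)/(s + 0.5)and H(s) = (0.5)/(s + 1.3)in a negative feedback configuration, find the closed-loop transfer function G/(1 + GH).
Closed-loop T = G/(1+GH).
Numerator: G_num * H_den = 5*s + 6.5.
Denominator: G_den * H_den + G_num * H_num = (s^2 + 1.8*s + 0.65) + (2.5) = s^2 + 1.8*s + 3.15.
T(s) = (5*s + 6.5)/(s^2 + 1.8*s + 3.15)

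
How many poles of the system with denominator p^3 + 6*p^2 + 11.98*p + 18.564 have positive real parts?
p^3 + 6*p^2 + 11.98*p + 18.564 = (p + 4.2)(p^2 + 1.8*p + 4.42). Poles: -0.9 + 1.9j, -0.9 - 1.9j, -4.2. RHP poles (Re>0): 0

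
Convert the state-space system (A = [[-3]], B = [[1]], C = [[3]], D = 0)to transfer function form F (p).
F(p) = C(pI - A)⁻¹B + D.
Characteristic polynomial det(pI - A) = p + 3.
Numerator from C·adj(pI-A)·B + D·det(pI-A) = 3.
F(p) = (3)/(p + 3)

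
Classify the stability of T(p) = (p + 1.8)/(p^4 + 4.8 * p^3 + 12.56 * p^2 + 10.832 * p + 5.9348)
Denominator: p^4 + 4.8*p^3 + 12.56*p^2 + 10.832*p + 5.9348 = (p^2 + p + 0.74)(p^2 + 3.8*p + 8.02). Poles: -0.5 + 0.7j, -0.5 - 0.7j, -1.9 + 2.1j, -1.9 - 2.1j. Stable (all poles in LHP)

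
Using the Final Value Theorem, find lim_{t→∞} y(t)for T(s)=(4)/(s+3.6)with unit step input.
FVT: lim_{t→∞} y(t) = lim_{s→0} s*Y(s) where Y(s) = T(s)/s.
= lim_{s→0} T(s) = T(0) = num(0)/den(0) = 4/3.6 = 1.111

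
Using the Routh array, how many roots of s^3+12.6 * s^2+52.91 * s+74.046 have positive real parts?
Routh array:
s^3: [1, 52.91]; s^2: [12.6, 74.046]; s^1: [47.0333]; s^0: [74.046]
First column: [1, 12.6, 47.0333, 74.046]. Sign changes = RHP roots = 0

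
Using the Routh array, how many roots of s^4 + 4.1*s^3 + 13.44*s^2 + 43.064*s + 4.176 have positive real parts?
Routh array:
s^4: [1, 13.44, 4.176]; s^3: [4.1, 43.064]; s^2: [2.93659, 4.176]; s^1: [37.2336]; s^0: [4.176]
First column: [1, 4.1, 2.93659, 37.2336, 4.176]. Sign changes = RHP roots = 0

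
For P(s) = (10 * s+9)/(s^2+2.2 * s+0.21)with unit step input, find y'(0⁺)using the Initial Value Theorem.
IVT: y'(0⁺) = lim_{s→∞} s²·Y(s) = lim_{s→∞} s·P(s).
deg(num) = 1, deg(den) = 2, relative degree = 1, so s·P(s) → (leading num)/(leading den) = 10/1 = 10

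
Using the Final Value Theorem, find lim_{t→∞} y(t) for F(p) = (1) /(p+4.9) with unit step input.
FVT: lim_{t→∞} y(t) = lim_{p→0} p*Y(p) where Y(p) = F(p)/p.
= lim_{p→0} F(p) = F(0) = num(0)/den(0) = 1/4.9 = 0.2041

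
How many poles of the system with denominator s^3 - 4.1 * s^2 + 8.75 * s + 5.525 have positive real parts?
s^3 - 4.1*s^2 + 8.75*s + 5.525 = (s + 0.5)(s^2 - 4.6*s + 11.05). Poles: -0.5, 2.3 + 2.4j, 2.3 - 2.4j. RHP poles (Re>0): 2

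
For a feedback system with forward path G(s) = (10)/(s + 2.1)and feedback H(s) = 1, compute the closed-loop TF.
Closed-loop T = G/(1+GH).
Numerator: G_num * H_den = 10.
Denominator: G_den * H_den + G_num * H_num = (s + 2.1) + (10) = s + 12.1.
T(s) = (10)/(s + 12.1)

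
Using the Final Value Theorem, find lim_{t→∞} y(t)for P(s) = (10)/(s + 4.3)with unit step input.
FVT: lim_{t→∞} y(t) = lim_{s→0} s*Y(s) where Y(s) = P(s)/s.
= lim_{s→0} P(s) = P(0) = num(0)/den(0) = 10/4.3 = 2.326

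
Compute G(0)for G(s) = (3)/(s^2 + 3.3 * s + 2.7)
DC gain = G(0) = num(0)/den(0) = 3/2.7 = 1.111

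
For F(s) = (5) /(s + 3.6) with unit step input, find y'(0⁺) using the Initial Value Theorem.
IVT: y'(0⁺) = lim_{s→∞} s²·Y(s) = lim_{s→∞} s·F(s).
deg(num) = 0, deg(den) = 1, relative degree = 1, so s·F(s) → (leading num)/(leading den) = 5/1 = 5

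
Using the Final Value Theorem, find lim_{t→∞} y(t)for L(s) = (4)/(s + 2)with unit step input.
FVT: lim_{t→∞} y(t) = lim_{s→0} s*Y(s) where Y(s) = L(s)/s.
= lim_{s→0} L(s) = L(0) = num(0)/den(0) = 4/2 = 2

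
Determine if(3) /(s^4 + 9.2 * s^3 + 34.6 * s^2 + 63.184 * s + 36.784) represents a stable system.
Denominator: s^4 + 9.2*s^3 + 34.6*s^2 + 63.184*s + 36.784 = (s + 3.8)(s + 1)(s^2 + 4.4*s + 9.68). Poles: -1, -2.2 + 2.2j, -2.2 - 2.2j, -3.8. All Re(p)<0: Yes (stable)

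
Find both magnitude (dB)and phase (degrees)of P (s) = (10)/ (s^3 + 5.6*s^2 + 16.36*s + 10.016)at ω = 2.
Substitute s = j*2: P(j2) = -0.162001 - 0.323373j.
|P| = 20*log₁₀(sqrt(Re²+Im²)) = -8.83 dB.
∠P = atan2(Im, Re) = -116.61°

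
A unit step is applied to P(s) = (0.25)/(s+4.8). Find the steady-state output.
FVT: lim_{t→∞} y(t) = lim_{s→0} s*Y(s) where Y(s) = P(s)/s.
= lim_{s→0} P(s) = P(0) = num(0)/den(0) = 0.25/4.8 = 0.05208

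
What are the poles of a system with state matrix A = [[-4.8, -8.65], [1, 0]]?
Eigenvalues solve det(λI - A) = 0.
Characteristic polynomial: λ^2 + 4.8*λ + 8.65 = 0.
Roots: -2.4 + 1.7j, -2.4 - 1.7j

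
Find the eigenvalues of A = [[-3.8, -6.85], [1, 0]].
Eigenvalues solve det(λI - A) = 0.
Characteristic polynomial: λ^2 + 3.8*λ + 6.85 = 0.
Roots: -1.9 + 1.8j, -1.9 - 1.8j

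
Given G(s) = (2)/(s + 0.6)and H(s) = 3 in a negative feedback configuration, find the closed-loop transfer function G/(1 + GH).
Closed-loop T = G/(1+GH).
Numerator: G_num * H_den = 2.
Denominator: G_den * H_den + G_num * H_num = (s + 0.6) + (6) = s + 6.6.
T(s) = (2)/(s + 6.6)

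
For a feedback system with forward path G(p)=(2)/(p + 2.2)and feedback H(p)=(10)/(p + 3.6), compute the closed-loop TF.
Closed-loop T = G/(1+GH).
Numerator: G_num * H_den = 2*p + 7.2.
Denominator: G_den * H_den + G_num * H_num = (p^2 + 5.8*p + 7.92) + (20) = p^2 + 5.8*p + 27.92.
T(p) = (2*p + 7.2)/(p^2 + 5.8*p + 27.92)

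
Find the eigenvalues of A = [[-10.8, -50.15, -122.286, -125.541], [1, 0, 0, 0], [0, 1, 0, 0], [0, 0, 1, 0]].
Eigenvalues solve det(λI - A) = 0.
Characteristic polynomial: λ^4 + 10.8*λ^3 + 50.15*λ^2 + 122.286*λ + 125.541 = 0.
Factor: (λ + 2.9)(λ + 3.7)(λ^2 + 4.2*λ + 11.7) = 0.
Roots: -2.1 + 2.7j, -2.1 - 2.7j, -2.9, -3.7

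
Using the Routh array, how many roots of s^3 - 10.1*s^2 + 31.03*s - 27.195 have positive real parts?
Routh array:
s^3: [1, 31.03]; s^2: [-10.1, -27.195]; s^1: [28.3374]; s^0: [-27.195]
First column: [1, -10.1, 28.3374, -27.195]. Sign changes = RHP roots = 3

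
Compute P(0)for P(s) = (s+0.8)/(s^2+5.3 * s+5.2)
DC gain = P(0) = num(0)/den(0) = 0.8/5.2 = 0.1538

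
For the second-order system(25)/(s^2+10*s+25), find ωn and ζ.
Standard form: ωn²/(s²+2ζωn·s+ωn²).
const=25=ωn² → ωn=5, s coeff=10=2ζωn → ζ=1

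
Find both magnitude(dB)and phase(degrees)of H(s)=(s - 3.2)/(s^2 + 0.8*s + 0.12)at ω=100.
Substitute s = j*100: H(j100) = 0.00039998 - 0.00999692j.
|H| = 20*log₁₀(sqrt(Re²+Im²)) = -40.00 dB.
∠H = atan2(Im, Re) = -87.71°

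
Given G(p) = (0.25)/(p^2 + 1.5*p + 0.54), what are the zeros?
Numerator is a nonzero constant (0.25) → Zeros: none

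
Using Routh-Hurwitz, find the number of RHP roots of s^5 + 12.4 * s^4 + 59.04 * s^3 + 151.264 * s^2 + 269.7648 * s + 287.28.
Routh array:
s^5: [1, 59.04, 269.7648]; s^4: [12.4, 151.264, 287.28]; s^3: [46.8413, 246.597]; s^2: [85.9839, 287.28]; s^1: [90.0961]; s^0: [287.28]
First column: [1, 12.4, 46.8413, 85.9839, 90.0961, 287.28]. Sign changes = RHP roots = 0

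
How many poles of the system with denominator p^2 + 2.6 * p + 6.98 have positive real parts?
Poles: -1.3 + 2.3j, -1.3 - 2.3j. RHP poles (Re>0): 0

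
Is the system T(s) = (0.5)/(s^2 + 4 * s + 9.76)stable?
Denominator: s^2 + 4*s + 9.76. Poles: -2 + 2.4j, -2 - 2.4j. All Re(p)<0: Yes (stable)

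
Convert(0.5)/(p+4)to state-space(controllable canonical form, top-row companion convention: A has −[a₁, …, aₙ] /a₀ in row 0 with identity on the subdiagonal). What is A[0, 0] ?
Reachable canonical form for den = p + 4: top row of A = -[a₁,a₂,...,aₙ]/a₀, ones on the subdiagonal, zeros elsewhere.
A = [[-4]].
A[0,0] = -4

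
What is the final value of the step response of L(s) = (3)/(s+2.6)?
FVT: lim_{t→∞} y(t) = lim_{s→0} s*Y(s) where Y(s) = L(s)/s.
= lim_{s→0} L(s) = L(0) = num(0)/den(0) = 3/2.6 = 1.154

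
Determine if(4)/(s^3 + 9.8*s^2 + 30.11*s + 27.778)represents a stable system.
Denominator: s^3 + 9.8*s^2 + 30.11*s + 27.778 = (s + 4.3)(s + 1.7)(s + 3.8). Poles: -1.7, -3.8, -4.3. All Re(p)<0: Yes (stable)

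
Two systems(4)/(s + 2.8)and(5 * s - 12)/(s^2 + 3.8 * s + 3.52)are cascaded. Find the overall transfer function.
Series: H = H₁ · H₂ = (n₁·n₂)/(d₁·d₂).
Num: n₁·n₂ = 20*s - 48. Den: d₁·d₂ = s^3 + 6.6*s^2 + 14.16*s + 9.856.
H(s) = (20*s - 48)/(s^3 + 6.6*s^2 + 14.16*s + 9.856)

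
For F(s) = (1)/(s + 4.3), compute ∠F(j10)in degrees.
Substitute s = j*10: F(j10) = 0.03629 - 0.0843953j.
∠F(j10) = atan2(Im, Re) = atan2(-0.0843953, 0.03629) = -66.73°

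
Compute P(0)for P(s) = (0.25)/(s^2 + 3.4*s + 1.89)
DC gain = P(0) = num(0)/den(0) = 0.25/1.89 = 0.1323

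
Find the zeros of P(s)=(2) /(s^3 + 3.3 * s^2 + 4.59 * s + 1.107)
Numerator is a nonzero constant (2) → Zeros: none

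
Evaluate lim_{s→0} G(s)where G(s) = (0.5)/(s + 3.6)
DC gain = G(0) = num(0)/den(0) = 0.5/3.6 = 0.1389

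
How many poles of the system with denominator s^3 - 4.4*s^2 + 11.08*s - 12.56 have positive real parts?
s^3 - 4.4*s^2 + 11.08*s - 12.56 = (s - 2)(s^2 - 2.4*s + 6.28). Poles: 1.2 + 2.2j, 1.2 - 2.2j, 2. RHP poles (Re>0): 3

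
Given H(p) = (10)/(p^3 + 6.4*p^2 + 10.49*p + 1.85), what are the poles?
Set denominator = 0: p^3 + 6.4*p^2 + 10.49*p + 1.85 = (p + 0.2)(p + 3.7)(p + 2.5) = 0 → Poles: -0.2, -2.5, -3.7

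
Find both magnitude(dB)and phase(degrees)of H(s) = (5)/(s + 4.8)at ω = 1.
Substitute s = j*1: H(j1) = 0.998336 - 0.207987j.
|H| = 20*log₁₀(sqrt(Re²+Im²)) = 0.17 dB.
∠H = atan2(Im, Re) = -11.77°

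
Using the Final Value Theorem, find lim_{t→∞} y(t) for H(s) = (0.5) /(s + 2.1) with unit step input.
FVT: lim_{t→∞} y(t) = lim_{s→0} s*Y(s) where Y(s) = H(s)/s.
= lim_{s→0} H(s) = H(0) = num(0)/den(0) = 0.5/2.1 = 0.2381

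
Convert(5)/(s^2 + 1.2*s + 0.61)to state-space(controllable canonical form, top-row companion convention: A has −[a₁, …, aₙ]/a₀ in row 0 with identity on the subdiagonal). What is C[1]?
Reachable canonical form: C = numerator coefficients (right-aligned, zero-padded to length n).
num = 5, C = [[0, 5]].
C[1] = 5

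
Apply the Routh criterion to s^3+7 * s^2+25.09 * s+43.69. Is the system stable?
Routh array:
s^3: [1, 25.09]; s^2: [7, 43.69]; s^1: [18.8486]; s^0: [43.69]
First column: [1, 7, 18.8486, 43.69]. Sign changes = 0.
Yes, stable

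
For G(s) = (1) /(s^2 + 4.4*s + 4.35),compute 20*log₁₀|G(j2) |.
Substitute s = j*2: G(j2) = 0.00451249 - 0.113457j.
|G(j2)| = sqrt(Re² + Im²) = 0.1135.
20*log₁₀(0.1135) = -18.90 dB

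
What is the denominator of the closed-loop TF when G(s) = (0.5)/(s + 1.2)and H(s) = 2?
Characteristic poly = G_den * H_den + G_num * H_num = (s + 1.2) + (1) = s + 2.2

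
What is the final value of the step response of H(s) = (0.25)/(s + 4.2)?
FVT: lim_{t→∞} y(t) = lim_{s→0} s*Y(s) where Y(s) = H(s)/s.
= lim_{s→0} H(s) = H(0) = num(0)/den(0) = 0.25/4.2 = 0.05952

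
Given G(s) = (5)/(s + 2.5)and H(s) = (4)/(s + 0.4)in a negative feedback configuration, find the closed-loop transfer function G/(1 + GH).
Closed-loop T = G/(1+GH).
Numerator: G_num * H_den = 5*s + 2.
Denominator: G_den * H_den + G_num * H_num = (s^2 + 2.9*s + 1) + (20) = s^2 + 2.9*s + 21.
T(s) = (5*s + 2)/(s^2 + 2.9*s + 21)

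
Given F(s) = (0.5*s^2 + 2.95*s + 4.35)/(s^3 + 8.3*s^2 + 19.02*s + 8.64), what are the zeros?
Set numerator = 0: 0.5*s^2 + 2.95*s + 4.35 = 0.5*(s + 2.9)(s + 3) = 0 → Zeros: -2.9, -3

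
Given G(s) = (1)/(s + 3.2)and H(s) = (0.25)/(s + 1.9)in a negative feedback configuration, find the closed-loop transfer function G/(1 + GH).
Closed-loop T = G/(1+GH).
Numerator: G_num * H_den = s + 1.9.
Denominator: G_den * H_den + G_num * H_num = (s^2 + 5.1*s + 6.08) + (0.25) = s^2 + 5.1*s + 6.33.
T(s) = (s + 1.9)/(s^2 + 5.1*s + 6.33)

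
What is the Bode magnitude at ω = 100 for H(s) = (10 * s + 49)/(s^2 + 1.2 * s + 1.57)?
Substitute s = j*100: H(j100) = -0.00369986 - 0.10006j.
|H(j100)| = sqrt(Re² + Im²) = 0.1001.
20*log₁₀(0.1001) = -19.99 dB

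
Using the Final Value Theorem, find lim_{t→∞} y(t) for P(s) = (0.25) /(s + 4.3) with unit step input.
FVT: lim_{t→∞} y(t) = lim_{s→0} s*Y(s) where Y(s) = P(s)/s.
= lim_{s→0} P(s) = P(0) = num(0)/den(0) = 0.25/4.3 = 0.05814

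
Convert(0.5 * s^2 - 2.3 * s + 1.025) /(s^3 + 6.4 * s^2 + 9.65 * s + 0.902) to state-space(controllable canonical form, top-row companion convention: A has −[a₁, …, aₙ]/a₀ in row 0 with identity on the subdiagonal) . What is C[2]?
Reachable canonical form: C = numerator coefficients (right-aligned, zero-padded to length n).
num = 0.5*s^2 - 2.3*s + 1.025, C = [[0.5, -2.3, 1.025]].
C[2] = 1.025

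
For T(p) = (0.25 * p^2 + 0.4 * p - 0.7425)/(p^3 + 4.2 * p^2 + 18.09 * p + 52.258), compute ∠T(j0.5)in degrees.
Substitute p = j*0.5: T(j0.5) = -0.014597 + 0.00644831j.
∠T(j0.5) = atan2(Im, Re) = atan2(0.00644831, -0.014597) = 156.17°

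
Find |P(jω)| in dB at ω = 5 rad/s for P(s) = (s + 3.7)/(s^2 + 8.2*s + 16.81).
Substitute s = j*5: P(j5) = 0.0999367 - 0.110207j.
|P(j5)| = sqrt(Re² + Im²) = 0.1488.
20*log₁₀(0.1488) = -16.55 dB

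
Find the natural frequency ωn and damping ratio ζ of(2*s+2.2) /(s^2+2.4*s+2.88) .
Underdamped: complex pole -1.2 + 1.2j. ωn = |pole| = 1.697, ζ = -Re(pole)/ωn = 0.7071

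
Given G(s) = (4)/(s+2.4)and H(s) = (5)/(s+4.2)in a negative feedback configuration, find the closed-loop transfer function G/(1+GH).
Closed-loop T = G/(1+GH).
Numerator: G_num * H_den = 4*s + 16.8.
Denominator: G_den * H_den + G_num * H_num = (s^2 + 6.6*s + 10.08) + (20) = s^2 + 6.6*s + 30.08.
T(s) = (4*s + 16.8)/(s^2 + 6.6*s + 30.08)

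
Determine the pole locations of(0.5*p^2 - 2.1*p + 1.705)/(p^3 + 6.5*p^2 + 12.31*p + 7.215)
Set denominator = 0: p^3 + 6.5*p^2 + 12.31*p + 7.215 = (p + 3.7)(p + 1.5)(p + 1.3) = 0 → Poles: -1.3, -1.5, -3.7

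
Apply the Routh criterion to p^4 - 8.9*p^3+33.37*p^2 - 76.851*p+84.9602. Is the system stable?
Routh array:
p^4: [1, 33.37, 84.9602]; p^3: [-8.9, -76.851]; p^2: [24.7351, 84.9602]; p^1: [-46.2812]; p^0: [84.9602]
First column: [1, -8.9, 24.7351, -46.2812, 84.9602]. Sign changes = 4.
No, unstable (4 RHP root(s))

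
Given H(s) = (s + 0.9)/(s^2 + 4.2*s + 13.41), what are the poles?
Set denominator = 0: s^2 + 4.2*s + 13.41 = 0 → Poles: -2.1 + 3j, -2.1 - 3j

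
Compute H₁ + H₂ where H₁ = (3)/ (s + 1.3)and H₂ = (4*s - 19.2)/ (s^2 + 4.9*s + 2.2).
Parallel: H = H₁ + H₂ = (n₁·d₂ + n₂·d₁)/(d₁·d₂).
n₁·d₂ = 3*s^2 + 14.7*s + 6.6. n₂·d₁ = 4*s^2 - 14*s - 24.96. Sum = 7*s^2 + 0.7*s - 18.36. d₁·d₂ = s^3 + 6.2*s^2 + 8.57*s + 2.86.
H(s) = (7*s^2 + 0.7*s - 18.36)/(s^3 + 6.2*s^2 + 8.57*s + 2.86)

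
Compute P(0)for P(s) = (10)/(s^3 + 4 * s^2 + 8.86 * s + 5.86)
DC gain = P(0) = num(0)/den(0) = 10/5.86 = 1.706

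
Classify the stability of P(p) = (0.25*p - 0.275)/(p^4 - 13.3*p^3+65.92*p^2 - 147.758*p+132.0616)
Denominator: p^4 - 13.3*p^3 + 65.92*p^2 - 147.758*p + 132.0616 = (p - 4.3)(p - 4.4)(p^2 - 4.6*p + 6.98). Poles: 2.3 + 1.3j, 2.3 - 1.3j, 4.3, 4.4. Unstable (4 pole(s) in RHP)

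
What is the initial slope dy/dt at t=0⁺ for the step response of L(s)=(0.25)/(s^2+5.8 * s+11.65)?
IVT: y'(0⁺) = lim_{s→∞} s²·Y(s) = lim_{s→∞} s·L(s).
deg(num) = 0, deg(den) = 2, relative degree = 2 ≥ 2, so s·L(s) → 0. Initial slope = 0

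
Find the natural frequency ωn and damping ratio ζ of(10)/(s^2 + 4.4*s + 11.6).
Underdamped: complex pole -2.2 + 2.6j. ωn = |pole| = 3.406, ζ = -Re(pole)/ωn = 0.6459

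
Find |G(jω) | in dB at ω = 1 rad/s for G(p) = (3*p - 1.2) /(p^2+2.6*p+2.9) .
Substitute p = j*1: G(j1) = 0.532305 + 0.85053j.
|G(j1)| = sqrt(Re² + Im²) = 1.003.
20*log₁₀(1.003) = 0.03 dB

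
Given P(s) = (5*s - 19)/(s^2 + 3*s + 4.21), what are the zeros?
Set numerator = 0: 5*s - 19 = 0 → Zeros: 3.8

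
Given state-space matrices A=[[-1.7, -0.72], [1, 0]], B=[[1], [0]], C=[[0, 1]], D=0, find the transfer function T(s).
T(s) = C(sI - A)⁻¹B + D.
Characteristic polynomial det(sI - A) = s^2 + 1.7*s + 0.72.
Numerator from C·adj(sI-A)·B + D·det(sI-A) = 1.
T(s) = (1)/(s^2 + 1.7*s + 0.72)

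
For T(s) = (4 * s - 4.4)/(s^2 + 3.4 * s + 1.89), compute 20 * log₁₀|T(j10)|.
Substitute s = j*10: T(j10) = 0.16618 - 0.350116j.
|T(j10)| = sqrt(Re² + Im²) = 0.3876.
20*log₁₀(0.3876) = -8.23 dB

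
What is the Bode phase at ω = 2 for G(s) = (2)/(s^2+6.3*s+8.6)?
Substitute s = j*2: G(j2) = 0.0511338 - 0.140062j.
∠G(j2) = atan2(Im, Re) = atan2(-0.140062, 0.0511338) = -69.94°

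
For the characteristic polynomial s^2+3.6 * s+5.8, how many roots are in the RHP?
Poles: -1.8 + 1.6j, -1.8 - 1.6j. RHP poles (Re>0): 0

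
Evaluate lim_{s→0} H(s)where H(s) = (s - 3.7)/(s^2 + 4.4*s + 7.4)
DC gain = H(0) = num(0)/den(0) = -3.7/7.4 = -0.5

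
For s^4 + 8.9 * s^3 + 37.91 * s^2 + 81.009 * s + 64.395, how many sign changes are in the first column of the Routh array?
Routh array:
s^4: [1, 37.91, 64.395]; s^3: [8.9, 81.009]; s^2: [28.8079, 64.395]; s^1: [61.1146]; s^0: [64.395]
First column: [1, 8.9, 28.8079, 61.1146, 64.395]. Sign changes = 0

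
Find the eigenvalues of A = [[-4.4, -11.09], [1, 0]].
Eigenvalues solve det(λI - A) = 0.
Characteristic polynomial: λ^2 + 4.4*λ + 11.09 = 0.
Roots: -2.2 + 2.5j, -2.2 - 2.5j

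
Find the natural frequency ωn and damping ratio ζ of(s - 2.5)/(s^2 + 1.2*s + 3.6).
Underdamped: complex pole -0.6 + 1.8j. ωn = |pole| = 1.897, ζ = -Re(pole)/ωn = 0.3162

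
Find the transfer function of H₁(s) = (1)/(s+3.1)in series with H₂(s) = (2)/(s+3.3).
Series: H = H₁ · H₂ = (n₁·n₂)/(d₁·d₂).
Num: n₁·n₂ = 2. Den: d₁·d₂ = s^2 + 6.4*s + 10.23.
H(s) = (2)/(s^2 + 6.4*s + 10.23)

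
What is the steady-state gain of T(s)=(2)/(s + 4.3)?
DC gain = T(0) = num(0)/den(0) = 2/4.3 = 0.4651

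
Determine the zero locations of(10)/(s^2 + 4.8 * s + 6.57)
Numerator is a nonzero constant (10) → Zeros: none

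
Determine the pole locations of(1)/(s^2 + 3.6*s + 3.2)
Set denominator = 0: s^2 + 3.6*s + 3.2 = (s + 1.6)(s + 2) = 0 → Poles: -1.6, -2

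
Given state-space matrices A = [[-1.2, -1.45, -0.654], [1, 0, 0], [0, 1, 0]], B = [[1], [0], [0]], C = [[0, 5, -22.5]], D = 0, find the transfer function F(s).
F(s) = C(sI - A)⁻¹B + D.
Characteristic polynomial det(sI - A) = s^3 + 1.2*s^2 + 1.45*s + 0.654.
Numerator from C·adj(sI-A)·B + D·det(sI-A) = 5*s - 22.5.
F(s) = (5*s - 22.5)/(s^3 + 1.2*s^2 + 1.45*s + 0.654)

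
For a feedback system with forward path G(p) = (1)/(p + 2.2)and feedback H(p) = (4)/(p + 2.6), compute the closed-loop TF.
Closed-loop T = G/(1+GH).
Numerator: G_num * H_den = p + 2.6.
Denominator: G_den * H_den + G_num * H_num = (p^2 + 4.8*p + 5.72) + (4) = p^2 + 4.8*p + 9.72.
T(p) = (p + 2.6)/(p^2 + 4.8*p + 9.72)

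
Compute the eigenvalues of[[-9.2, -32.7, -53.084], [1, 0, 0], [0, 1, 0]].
Eigenvalues solve det(λI - A) = 0.
Characteristic polynomial: λ^3 + 9.2*λ^2 + 32.7*λ + 53.084 = 0.
Factor: (λ + 4.6)(λ^2 + 4.6*λ + 11.54) = 0.
Roots: -2.3 + 2.5j, -2.3 - 2.5j, -4.6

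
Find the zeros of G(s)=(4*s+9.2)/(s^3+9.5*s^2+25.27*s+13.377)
Set numerator = 0: 4*s + 9.2 = 0 → Zeros: -2.3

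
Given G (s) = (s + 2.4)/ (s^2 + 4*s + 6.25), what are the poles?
Set denominator = 0: s^2 + 4*s + 6.25 = 0 → Poles: -2 + 1.5j, -2 - 1.5j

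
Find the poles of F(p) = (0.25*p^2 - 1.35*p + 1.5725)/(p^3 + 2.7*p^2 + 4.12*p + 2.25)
Set denominator = 0: p^3 + 2.7*p^2 + 4.12*p + 2.25 = (p + 0.9)(p^2 + 1.8*p + 2.5) = 0 → Poles: -0.9, -0.9 + 1.3j, -0.9 - 1.3j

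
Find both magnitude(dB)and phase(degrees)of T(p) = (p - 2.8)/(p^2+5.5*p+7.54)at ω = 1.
Substitute p = j*1: T(j1) = -0.175455 + 0.300459j.
|T| = 20*log₁₀(sqrt(Re²+Im²)) = -9.17 dB.
∠T = atan2(Im, Re) = 120.28°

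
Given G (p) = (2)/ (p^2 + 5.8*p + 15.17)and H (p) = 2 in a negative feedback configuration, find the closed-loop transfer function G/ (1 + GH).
Closed-loop T = G/(1+GH).
Numerator: G_num * H_den = 2.
Denominator: G_den * H_den + G_num * H_num = (p^2 + 5.8*p + 15.17) + (4) = p^2 + 5.8*p + 19.17.
T(p) = (2)/(p^2 + 5.8*p + 19.17)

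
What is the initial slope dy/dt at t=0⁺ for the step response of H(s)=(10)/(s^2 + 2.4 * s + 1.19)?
IVT: y'(0⁺) = lim_{s→∞} s²·Y(s) = lim_{s→∞} s·H(s).
deg(num) = 0, deg(den) = 2, relative degree = 2 ≥ 2, so s·H(s) → 0. Initial slope = 0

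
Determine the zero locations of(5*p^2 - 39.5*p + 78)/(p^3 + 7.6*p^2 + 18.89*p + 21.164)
Set numerator = 0: 5*p^2 - 39.5*p + 78 = 5*(p - 3.9)(p - 4) = 0 → Zeros: 3.9, 4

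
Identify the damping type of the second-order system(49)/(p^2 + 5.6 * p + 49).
Standard form: ωn²/(p²+2ζωn·p+ωn²) gives ωn=7, ζ=0.4.
Underdamped (ζ = 0.4 < 1)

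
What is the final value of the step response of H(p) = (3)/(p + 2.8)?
FVT: lim_{t→∞} y(t) = lim_{p→0} p*Y(p) where Y(p) = H(p)/p.
= lim_{p→0} H(p) = H(0) = num(0)/den(0) = 3/2.8 = 1.071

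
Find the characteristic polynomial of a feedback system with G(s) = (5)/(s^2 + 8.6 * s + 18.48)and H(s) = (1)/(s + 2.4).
Characteristic poly = G_den * H_den + G_num * H_num = (s^3 + 11*s^2 + 39.12*s + 44.352) + (5) = s^3 + 11*s^2 + 39.12*s + 49.352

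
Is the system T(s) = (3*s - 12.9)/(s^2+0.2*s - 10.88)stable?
Denominator: s^2 + 0.2*s - 10.88 = (s - 3.2)(s + 3.4). Poles: -3.4, 3.2. All Re(p)<0: No (unstable)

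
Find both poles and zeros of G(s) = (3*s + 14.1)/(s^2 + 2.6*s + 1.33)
Set denominator = 0: s^2 + 2.6*s + 1.33 = (s + 0.7)(s + 1.9) = 0 → Poles: -0.7, -1.9
Set numerator = 0: 3*s + 14.1 = 0 → Zeros: -4.7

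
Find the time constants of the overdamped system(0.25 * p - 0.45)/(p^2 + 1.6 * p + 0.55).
Overdamped: real poles at -0.5, -1.1. τ = -1/pole → τ₁ = 2, τ₂ = 0.9091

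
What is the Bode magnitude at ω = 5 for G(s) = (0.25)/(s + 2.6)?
Substitute s = j*5: G(j5) = 0.020466 - 0.0393577j.
|G(j5)| = sqrt(Re² + Im²) = 0.04436.
20*log₁₀(0.04436) = -27.06 dB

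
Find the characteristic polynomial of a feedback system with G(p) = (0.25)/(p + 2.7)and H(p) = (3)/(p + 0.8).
Characteristic poly = G_den * H_den + G_num * H_num = (p^2 + 3.5*p + 2.16) + (0.75) = p^2 + 3.5*p + 2.91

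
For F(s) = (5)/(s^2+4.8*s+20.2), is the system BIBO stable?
Denominator: s^2 + 4.8*s + 20.2. Poles: -2.4 + 3.8j, -2.4 - 3.8j. All Re(p)<0: Yes (stable)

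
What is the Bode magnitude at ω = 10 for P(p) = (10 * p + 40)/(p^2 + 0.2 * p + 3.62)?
Substitute p = j*10: P(j10) = -0.393324 - 1.04572j.
|P(j10)| = sqrt(Re² + Im²) = 1.117.
20*log₁₀(1.117) = 0.96 dB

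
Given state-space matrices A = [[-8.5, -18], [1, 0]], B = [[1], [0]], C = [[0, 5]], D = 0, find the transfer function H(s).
H(s) = C(sI - A)⁻¹B + D.
Characteristic polynomial det(sI - A) = s^2 + 8.5*s + 18.
Numerator from C·adj(sI-A)·B + D·det(sI-A) = 5.
H(s) = (5)/(s^2 + 8.5*s + 18)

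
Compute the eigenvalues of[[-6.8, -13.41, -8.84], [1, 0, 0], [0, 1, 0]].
Eigenvalues solve det(λI - A) = 0.
Characteristic polynomial: λ^3 + 6.8*λ^2 + 13.41*λ + 8.84 = 0.
Factor: (λ + 4)(λ^2 + 2.8*λ + 2.21) = 0.
Roots: -1.4 + 0.5j, -1.4 - 0.5j, -4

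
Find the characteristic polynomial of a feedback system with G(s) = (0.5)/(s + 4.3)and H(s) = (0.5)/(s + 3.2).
Characteristic poly = G_den * H_den + G_num * H_num = (s^2 + 7.5*s + 13.76) + (0.25) = s^2 + 7.5*s + 14.01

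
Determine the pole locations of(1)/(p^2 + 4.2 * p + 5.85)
Set denominator = 0: p^2 + 4.2*p + 5.85 = 0 → Poles: -2.1 + 1.2j, -2.1 - 1.2j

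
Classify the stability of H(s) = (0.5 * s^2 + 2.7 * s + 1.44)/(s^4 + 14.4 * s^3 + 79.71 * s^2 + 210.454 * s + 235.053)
Denominator: s^4 + 14.4*s^3 + 79.71*s^2 + 210.454*s + 235.053 = (s + 4.5)(s + 4.9)(s^2 + 5*s + 10.66). Poles: -2.5 + 2.1j, -2.5 - 2.1j, -4.5, -4.9. Stable (all poles in LHP)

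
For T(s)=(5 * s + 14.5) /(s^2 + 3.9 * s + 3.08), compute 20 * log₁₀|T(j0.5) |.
Substitute s = j*0.5: T(j0.5) = 3.88692 - 1.79488j.
|T(j0.5)| = sqrt(Re² + Im²) = 4.281.
20*log₁₀(4.281) = 12.63 dB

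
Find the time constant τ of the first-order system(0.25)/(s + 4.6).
First-order system: τ = -1/pole. Pole = -4.6. τ = -1/(-4.6) = 0.2174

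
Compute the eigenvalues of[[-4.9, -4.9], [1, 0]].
Eigenvalues solve det(λI - A) = 0.
Characteristic polynomial: λ^2 + 4.9*λ + 4.9 = 0.
Factor: (λ + 1.4)(λ + 3.5) = 0.
Roots: -1.4, -3.5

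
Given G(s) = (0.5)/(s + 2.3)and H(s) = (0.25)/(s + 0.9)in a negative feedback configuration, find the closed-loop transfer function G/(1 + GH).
Closed-loop T = G/(1+GH).
Numerator: G_num * H_den = 0.5*s + 0.45.
Denominator: G_den * H_den + G_num * H_num = (s^2 + 3.2*s + 2.07) + (0.125) = s^2 + 3.2*s + 2.195.
T(s) = (0.5*s + 0.45)/(s^2 + 3.2*s + 2.195)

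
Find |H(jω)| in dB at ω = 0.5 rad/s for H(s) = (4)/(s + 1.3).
Substitute s = j*0.5: H(j0.5) = 2.68041 - 1.03093j.
|H(j0.5)| = sqrt(Re² + Im²) = 2.872.
20*log₁₀(2.872) = 9.16 dB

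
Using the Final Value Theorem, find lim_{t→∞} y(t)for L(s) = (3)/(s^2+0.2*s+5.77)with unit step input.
FVT: lim_{t→∞} y(t) = lim_{s→0} s*Y(s) where Y(s) = L(s)/s.
= lim_{s→0} L(s) = L(0) = num(0)/den(0) = 3/5.77 = 0.5199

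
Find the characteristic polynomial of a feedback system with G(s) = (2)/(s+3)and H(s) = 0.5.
Characteristic poly = G_den * H_den + G_num * H_num = (s + 3) + (1) = s + 4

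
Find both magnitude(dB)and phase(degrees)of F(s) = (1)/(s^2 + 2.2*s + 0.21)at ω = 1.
Substitute s = j*1: F(j1) = -0.14458 - 0.402628j.
|F| = 20*log₁₀(sqrt(Re²+Im²)) = -7.38 dB.
∠F = atan2(Im, Re) = -109.75°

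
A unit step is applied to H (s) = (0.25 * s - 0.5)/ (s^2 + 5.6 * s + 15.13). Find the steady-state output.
FVT: lim_{t→∞} y(t) = lim_{s→0} s*Y(s) where Y(s) = H(s)/s.
= lim_{s→0} H(s) = H(0) = num(0)/den(0) = -0.5/15.13 = -0.03305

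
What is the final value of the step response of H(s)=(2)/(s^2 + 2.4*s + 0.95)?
FVT: lim_{t→∞} y(t) = lim_{s→0} s*Y(s) where Y(s) = H(s)/s.
= lim_{s→0} H(s) = H(0) = num(0)/den(0) = 2/0.95 = 2.105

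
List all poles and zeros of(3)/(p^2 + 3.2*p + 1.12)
Set denominator = 0: p^2 + 3.2*p + 1.12 = (p + 0.4)(p + 2.8) = 0 → Poles: -0.4, -2.8
Numerator is a nonzero constant (3) → Zeros: none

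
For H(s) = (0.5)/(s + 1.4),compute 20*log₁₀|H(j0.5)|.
Substitute s = j*0.5: H(j0.5) = 0.316742 - 0.113122j.
|H(j0.5)| = sqrt(Re² + Im²) = 0.3363.
20*log₁₀(0.3363) = -9.46 dB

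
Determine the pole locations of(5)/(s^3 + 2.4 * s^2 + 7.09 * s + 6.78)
Set denominator = 0: s^3 + 2.4*s^2 + 7.09*s + 6.78 = (s + 1.2)(s^2 + 1.2*s + 5.65) = 0 → Poles: -0.6 + 2.3j, -0.6 - 2.3j, -1.2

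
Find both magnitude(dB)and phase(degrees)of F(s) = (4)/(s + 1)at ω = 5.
Substitute s = j*5: F(j5) = 0.153846 - 0.769231j.
|F| = 20*log₁₀(sqrt(Re²+Im²)) = -2.11 dB.
∠F = atan2(Im, Re) = -78.69°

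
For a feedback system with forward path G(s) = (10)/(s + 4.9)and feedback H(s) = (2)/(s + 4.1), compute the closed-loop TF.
Closed-loop T = G/(1+GH).
Numerator: G_num * H_den = 10*s + 41.
Denominator: G_den * H_den + G_num * H_num = (s^2 + 9*s + 20.09) + (20) = s^2 + 9*s + 40.09.
T(s) = (10*s + 41)/(s^2 + 9*s + 40.09)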